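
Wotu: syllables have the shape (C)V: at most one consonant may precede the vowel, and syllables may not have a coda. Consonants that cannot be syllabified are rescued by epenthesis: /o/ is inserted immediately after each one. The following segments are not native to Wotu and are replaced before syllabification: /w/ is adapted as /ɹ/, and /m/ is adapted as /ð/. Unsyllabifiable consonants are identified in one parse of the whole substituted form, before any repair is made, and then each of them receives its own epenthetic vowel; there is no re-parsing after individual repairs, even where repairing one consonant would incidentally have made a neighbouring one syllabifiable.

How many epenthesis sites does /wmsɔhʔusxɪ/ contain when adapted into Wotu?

After substitution the input is /ɹðsɔhʔusxɪ/.
The unsyllabifiable consonants are /ɹ/, /ð/, /h/, /s/; each receives one epenthetic vowel.

4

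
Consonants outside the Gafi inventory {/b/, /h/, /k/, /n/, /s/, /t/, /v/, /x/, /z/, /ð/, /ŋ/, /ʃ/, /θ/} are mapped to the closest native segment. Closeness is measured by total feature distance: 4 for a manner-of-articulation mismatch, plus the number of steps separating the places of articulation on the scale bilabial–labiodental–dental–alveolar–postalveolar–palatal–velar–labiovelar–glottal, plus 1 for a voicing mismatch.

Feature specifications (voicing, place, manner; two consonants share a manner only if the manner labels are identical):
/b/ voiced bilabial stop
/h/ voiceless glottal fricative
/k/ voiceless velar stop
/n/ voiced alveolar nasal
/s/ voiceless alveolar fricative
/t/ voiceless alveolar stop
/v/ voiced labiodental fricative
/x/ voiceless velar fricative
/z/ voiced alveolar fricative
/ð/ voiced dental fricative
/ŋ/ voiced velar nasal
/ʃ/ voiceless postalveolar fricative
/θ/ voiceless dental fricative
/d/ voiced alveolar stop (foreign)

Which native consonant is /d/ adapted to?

/t/ is closest: same manner (stop), place distance 0 (alveolar→alveolar), voicing differs (+1); total 1. Next closest is /b/ at distance 3.

t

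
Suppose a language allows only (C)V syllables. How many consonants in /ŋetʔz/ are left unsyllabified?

The consonants /t/, /ʔ/, /z/ cannot be parsed into a legal (C)V syllable (no codas are permitted; onsets are limited to one consonant).

3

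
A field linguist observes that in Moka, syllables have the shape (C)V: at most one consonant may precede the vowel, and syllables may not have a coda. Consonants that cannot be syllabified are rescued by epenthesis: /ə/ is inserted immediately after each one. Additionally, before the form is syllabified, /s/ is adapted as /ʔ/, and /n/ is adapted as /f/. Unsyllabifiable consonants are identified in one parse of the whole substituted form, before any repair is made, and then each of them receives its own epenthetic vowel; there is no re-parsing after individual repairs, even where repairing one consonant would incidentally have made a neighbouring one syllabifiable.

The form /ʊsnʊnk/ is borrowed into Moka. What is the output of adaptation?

Substitution: /s/ → /ʔ/, /n/ → /f/, giving /ʊʔfʊfk/.
The consonants /ʔ/, /f/, /k/ cannot be parsed into a legal (C)V syllable (no codas are permitted; onsets are limited to one consonant).
Epenthesis after each stranded consonant: /ʔ/ → /ʔə/, /f/ → /fə/, /k/ → /kə/.

ʊʔəfʊfəkə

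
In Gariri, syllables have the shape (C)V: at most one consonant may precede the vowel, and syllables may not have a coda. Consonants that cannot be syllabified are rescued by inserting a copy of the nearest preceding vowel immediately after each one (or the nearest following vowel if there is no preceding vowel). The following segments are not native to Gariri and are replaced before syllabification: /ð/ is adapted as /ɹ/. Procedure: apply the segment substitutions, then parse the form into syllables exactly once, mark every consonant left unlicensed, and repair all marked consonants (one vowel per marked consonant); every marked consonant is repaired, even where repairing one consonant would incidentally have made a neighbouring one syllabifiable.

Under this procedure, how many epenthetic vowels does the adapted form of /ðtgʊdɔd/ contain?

3

After substitution the input is /ɹtgʊdɔd/.
The unsyllabifiable consonants are /ɹ/, /t/, /d/; each receives one epenthetic vowel.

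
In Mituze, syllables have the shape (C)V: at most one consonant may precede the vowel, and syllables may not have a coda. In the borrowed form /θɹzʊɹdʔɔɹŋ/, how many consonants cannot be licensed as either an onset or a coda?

6

Syllabifying with onset maximization leaves /θ/, /ɹ/, /ɹ/, /d/, /ɹ/, /ŋ/ stranded (no codas are permitted; onsets are limited to one consonant).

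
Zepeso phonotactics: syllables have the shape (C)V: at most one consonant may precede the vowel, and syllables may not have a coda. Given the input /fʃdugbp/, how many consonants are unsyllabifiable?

Under (C)V, the unsyllabifiable consonants are /f/, /ʃ/, /g/, /b/, /p/ (no codas are permitted; onsets are limited to one consonant).

5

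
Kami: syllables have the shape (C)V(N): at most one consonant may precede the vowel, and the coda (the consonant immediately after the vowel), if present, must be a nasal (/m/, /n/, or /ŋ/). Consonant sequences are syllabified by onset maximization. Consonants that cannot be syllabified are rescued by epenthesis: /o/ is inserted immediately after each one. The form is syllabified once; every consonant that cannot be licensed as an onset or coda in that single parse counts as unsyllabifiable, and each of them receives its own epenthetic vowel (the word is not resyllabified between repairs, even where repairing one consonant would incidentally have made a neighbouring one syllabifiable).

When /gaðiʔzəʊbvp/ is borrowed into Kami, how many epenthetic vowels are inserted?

The unsyllabifiable consonants are /ʔ/, /b/, /v/, /p/; each receives one epenthetic vowel.

4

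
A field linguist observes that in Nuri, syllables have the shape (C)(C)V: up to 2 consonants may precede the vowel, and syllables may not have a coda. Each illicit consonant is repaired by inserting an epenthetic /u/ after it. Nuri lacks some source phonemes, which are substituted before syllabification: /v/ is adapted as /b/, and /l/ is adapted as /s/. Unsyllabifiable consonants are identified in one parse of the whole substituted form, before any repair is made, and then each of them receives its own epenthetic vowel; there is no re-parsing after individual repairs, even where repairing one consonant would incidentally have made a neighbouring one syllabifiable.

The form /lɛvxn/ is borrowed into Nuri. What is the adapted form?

Substitution: /l/ → /s/, /v/ → /b/, giving /sɛbxn/.
The consonants /b/, /x/, /n/ cannot be parsed into a legal (C)(C)V syllable (no codas are permitted; onsets may contain at most 2 consonants).
Epenthesis after each stranded consonant: /b/ → /bu/, /x/ → /xu/, /n/ → /nu/.

sɛbuxunu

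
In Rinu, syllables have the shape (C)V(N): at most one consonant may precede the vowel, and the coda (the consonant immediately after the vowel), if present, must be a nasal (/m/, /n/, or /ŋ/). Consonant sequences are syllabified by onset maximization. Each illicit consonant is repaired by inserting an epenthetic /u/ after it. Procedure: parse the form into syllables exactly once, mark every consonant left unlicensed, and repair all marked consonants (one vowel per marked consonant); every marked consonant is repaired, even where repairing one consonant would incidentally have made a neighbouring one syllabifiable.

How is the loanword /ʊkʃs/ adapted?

ʊkuʃusu

Syllabifying with onset maximization leaves /k/, /ʃ/, /s/ stranded (only a nasal (/m/, /n/, or /ŋ/) is licensed in coda position; onsets are limited to one consonant).
Epenthesis after each stranded consonant: /k/ → /ku/, /ʃ/ → /ʃu/, /s/ → /su/.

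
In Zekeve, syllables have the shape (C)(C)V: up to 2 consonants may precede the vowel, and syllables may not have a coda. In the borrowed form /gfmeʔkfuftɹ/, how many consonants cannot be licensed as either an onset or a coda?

5

Under (C)(C)V, the unsyllabifiable consonants are /g/, /ʔ/, /f/, /t/, /ɹ/ (no codas are permitted; onsets may contain at most 2 consonants).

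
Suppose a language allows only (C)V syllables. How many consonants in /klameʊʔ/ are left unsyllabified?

Under (C)V, the unsyllabifiable consonants are /k/, /ʔ/ (no codas are permitted; onsets are limited to one consonant).

2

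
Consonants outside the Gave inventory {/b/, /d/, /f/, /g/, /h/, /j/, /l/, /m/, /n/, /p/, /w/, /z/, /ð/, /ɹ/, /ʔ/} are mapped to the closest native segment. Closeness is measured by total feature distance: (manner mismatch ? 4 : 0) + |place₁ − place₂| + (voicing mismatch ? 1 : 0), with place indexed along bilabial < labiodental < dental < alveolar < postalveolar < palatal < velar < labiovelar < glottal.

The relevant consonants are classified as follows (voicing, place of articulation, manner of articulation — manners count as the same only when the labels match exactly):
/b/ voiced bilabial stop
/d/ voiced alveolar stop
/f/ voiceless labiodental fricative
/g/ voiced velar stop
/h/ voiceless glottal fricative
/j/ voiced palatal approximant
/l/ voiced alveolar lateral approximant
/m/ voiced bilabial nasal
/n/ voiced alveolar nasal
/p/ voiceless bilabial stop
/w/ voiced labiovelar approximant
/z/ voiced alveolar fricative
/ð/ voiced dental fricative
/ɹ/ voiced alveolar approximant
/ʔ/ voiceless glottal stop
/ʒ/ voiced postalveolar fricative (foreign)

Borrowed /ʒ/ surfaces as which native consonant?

z

/z/ is closest: same manner (fricative), place distance 1 (postalveolar→alveolar), same voicing; total 1. Next closest is /ð/ at distance 2.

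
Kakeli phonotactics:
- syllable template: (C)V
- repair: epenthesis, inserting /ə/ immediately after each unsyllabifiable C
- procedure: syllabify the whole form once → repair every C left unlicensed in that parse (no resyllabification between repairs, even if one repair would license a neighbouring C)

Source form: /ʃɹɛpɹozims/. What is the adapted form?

Under (C)V, the unsyllabifiable consonants are /ʃ/, /p/, /m/, /s/ (no codas are permitted; onsets are limited to one consonant).
Epenthesis after each stranded consonant: /ʃ/ → /ʃə/, /p/ → /pə/, /m/ → /mə/, /s/ → /sə/.

ʃəɹɛpəɹoziməsə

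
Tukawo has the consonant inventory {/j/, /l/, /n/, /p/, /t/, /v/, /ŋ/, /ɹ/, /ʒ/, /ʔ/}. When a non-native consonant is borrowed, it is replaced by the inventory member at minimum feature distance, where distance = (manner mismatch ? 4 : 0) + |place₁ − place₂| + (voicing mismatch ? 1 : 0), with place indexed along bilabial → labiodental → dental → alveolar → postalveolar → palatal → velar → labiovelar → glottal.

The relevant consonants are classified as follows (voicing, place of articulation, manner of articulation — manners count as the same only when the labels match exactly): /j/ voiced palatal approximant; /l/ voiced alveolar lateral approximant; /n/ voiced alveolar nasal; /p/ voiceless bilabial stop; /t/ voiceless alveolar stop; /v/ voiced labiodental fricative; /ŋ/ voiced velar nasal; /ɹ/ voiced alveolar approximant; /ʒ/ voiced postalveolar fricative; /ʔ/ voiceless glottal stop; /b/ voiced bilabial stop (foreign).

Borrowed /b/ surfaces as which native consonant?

/p/ is closest: same manner (stop), place distance 0 (bilabial→bilabial), voicing differs (+1); total 1. Next closest is /t/ at distance 4.

p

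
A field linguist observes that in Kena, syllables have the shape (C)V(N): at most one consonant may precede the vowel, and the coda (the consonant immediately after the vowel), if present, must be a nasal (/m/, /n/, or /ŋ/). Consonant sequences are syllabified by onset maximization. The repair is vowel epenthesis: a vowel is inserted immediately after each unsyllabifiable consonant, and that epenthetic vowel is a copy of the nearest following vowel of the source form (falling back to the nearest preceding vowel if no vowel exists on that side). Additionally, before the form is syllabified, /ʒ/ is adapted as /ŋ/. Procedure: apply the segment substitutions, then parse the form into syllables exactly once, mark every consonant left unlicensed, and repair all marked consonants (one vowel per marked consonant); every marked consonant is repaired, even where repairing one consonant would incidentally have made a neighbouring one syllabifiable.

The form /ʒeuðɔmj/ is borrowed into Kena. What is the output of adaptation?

Substitution: /ʒ/ → /ŋ/, giving /ŋeuðɔmj/.
The consonants /j/ cannot be parsed into a legal (C)V(N) syllable (only a nasal (/m/, /n/, or /ŋ/) is licensed in coda position; onsets are limited to one consonant).
Inserting the epenthetic vowel yields /j/ → /jɔ/.

ŋeuðɔmjɔ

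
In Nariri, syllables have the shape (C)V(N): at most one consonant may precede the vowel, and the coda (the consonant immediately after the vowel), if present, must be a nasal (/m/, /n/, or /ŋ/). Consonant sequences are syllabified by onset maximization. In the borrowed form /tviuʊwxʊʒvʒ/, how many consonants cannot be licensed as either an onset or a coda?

The consonants /t/, /w/, /ʒ/, /v/, /ʒ/ cannot be parsed into a legal (C)V(N) syllable (only a nasal (/m/, /n/, or /ŋ/) is licensed in coda position; onsets are limited to one consonant).

5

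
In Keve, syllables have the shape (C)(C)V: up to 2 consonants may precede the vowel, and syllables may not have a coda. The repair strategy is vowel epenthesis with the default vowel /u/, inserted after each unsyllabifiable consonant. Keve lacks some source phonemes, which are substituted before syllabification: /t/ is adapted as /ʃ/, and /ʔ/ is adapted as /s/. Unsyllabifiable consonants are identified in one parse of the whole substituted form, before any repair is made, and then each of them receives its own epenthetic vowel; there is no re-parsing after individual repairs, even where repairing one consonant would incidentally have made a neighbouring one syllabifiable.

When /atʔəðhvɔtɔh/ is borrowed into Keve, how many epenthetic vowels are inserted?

After substitution the input is /aʃsəðhvɔʃɔh/.
The unsyllabifiable consonants are /ð/, /h/; each receives one epenthetic vowel.

2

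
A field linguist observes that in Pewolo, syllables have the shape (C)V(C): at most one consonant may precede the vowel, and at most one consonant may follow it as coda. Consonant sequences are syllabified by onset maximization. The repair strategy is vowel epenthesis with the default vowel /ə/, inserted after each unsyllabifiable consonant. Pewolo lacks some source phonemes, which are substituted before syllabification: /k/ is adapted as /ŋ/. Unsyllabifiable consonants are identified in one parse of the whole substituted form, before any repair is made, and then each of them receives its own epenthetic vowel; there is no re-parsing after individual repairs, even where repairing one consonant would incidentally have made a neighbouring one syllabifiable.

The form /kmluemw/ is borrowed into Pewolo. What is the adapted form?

Substitution: /k/ → /ŋ/, giving /ŋmluemw/.
Under (C)V(C), the unsyllabifiable consonants are /ŋ/, /m/, /w/ (at most one coda consonant is licensed; onsets are limited to one consonant).
Epenthesis after each stranded consonant: /ŋ/ → /ŋə/, /m/ → /mə/, /w/ → /wə/.

ŋəməluemwə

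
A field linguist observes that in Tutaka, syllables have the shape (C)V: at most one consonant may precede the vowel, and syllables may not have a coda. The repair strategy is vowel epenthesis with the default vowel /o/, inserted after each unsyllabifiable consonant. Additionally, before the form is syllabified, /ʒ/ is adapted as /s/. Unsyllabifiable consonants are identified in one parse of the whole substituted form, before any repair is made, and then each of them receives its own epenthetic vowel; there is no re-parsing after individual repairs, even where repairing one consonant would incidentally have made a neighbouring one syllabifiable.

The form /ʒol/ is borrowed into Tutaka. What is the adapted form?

solo

Substitution: /ʒ/ → /s/, giving /sol/.
Under (C)V, the unsyllabifiable consonants are /l/ (no codas are permitted; onsets are limited to one consonant).
Epenthesis after each stranded consonant: /l/ → /lo/.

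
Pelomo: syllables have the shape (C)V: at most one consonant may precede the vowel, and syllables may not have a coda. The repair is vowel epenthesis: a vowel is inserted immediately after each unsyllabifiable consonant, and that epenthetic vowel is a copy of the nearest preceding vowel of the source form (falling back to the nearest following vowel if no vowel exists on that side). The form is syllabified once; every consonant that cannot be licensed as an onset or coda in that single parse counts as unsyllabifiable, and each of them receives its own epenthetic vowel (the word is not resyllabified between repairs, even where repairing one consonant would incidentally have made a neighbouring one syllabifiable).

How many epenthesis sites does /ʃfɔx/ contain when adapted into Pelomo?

The unsyllabifiable consonants are /ʃ/, /x/; each receives one epenthetic vowel.

2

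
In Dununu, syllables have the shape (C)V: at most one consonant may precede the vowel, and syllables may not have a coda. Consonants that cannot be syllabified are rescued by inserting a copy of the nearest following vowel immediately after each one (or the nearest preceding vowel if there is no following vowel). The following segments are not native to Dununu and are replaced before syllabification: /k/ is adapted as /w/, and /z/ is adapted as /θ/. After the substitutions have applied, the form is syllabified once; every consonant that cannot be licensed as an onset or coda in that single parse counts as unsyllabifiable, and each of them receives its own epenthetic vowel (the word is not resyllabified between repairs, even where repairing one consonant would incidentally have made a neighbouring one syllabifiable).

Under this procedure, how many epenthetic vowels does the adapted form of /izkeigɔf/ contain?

After substitution the input is /iθweigɔf/.
The unsyllabifiable consonants are /θ/, /f/; each receives one epenthetic vowel.

2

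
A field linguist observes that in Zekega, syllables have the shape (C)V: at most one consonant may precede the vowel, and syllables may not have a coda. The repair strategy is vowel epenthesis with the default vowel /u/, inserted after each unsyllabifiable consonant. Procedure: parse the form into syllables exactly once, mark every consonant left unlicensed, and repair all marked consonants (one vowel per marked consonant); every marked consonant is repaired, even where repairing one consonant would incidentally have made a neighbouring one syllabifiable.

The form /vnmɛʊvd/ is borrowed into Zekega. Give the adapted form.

The consonants /v/, /n/, /v/, /d/ cannot be parsed into a legal (C)V syllable (no codas are permitted; onsets are limited to one consonant).
Inserting the epenthetic vowel yields /v/ → /vu/, /n/ → /nu/, /v/ → /vu/, /d/ → /du/.

vunumɛʊvudu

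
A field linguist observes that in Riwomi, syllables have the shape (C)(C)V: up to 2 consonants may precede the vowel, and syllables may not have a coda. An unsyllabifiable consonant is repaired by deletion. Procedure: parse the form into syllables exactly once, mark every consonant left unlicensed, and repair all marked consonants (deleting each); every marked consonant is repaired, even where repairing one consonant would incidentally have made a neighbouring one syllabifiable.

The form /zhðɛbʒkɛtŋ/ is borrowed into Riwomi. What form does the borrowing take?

hðɛʒkɛ

Under (C)(C)V, the unsyllabifiable consonants are /z/, /b/, /t/, /ŋ/ (no codas are permitted; onsets may contain at most 2 consonants).
Deletion applies to /z/, /b/, /t/, /ŋ/.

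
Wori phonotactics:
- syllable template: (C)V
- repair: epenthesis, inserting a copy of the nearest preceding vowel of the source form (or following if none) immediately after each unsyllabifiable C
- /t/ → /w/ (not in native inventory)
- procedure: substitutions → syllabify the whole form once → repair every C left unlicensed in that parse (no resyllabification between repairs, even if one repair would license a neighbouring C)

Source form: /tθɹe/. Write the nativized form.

weθeɹe

Substitution: /t/ → /w/, giving /wθɹe/.
Syllabifying with onset maximization leaves /w/, /θ/ stranded (no codas are permitted; onsets are limited to one consonant).
Epenthesis after each stranded consonant: /w/ → /we/, /θ/ → /θe/.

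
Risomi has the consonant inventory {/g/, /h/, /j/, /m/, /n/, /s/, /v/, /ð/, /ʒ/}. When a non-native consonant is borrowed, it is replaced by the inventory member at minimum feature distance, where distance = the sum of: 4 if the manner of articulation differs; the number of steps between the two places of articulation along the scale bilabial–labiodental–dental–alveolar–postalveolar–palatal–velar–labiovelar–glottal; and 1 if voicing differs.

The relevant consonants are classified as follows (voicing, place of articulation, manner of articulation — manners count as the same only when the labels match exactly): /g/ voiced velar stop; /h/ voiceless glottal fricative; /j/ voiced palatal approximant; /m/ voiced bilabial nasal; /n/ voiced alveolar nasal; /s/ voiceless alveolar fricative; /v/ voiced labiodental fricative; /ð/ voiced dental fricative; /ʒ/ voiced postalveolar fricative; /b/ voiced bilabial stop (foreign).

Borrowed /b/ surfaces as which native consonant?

/m/ is closest: manner differs (stop→nasal, +4), place distance 0 (bilabial→bilabial), same voicing; total 4. Next closest is /v/ at distance 5.

m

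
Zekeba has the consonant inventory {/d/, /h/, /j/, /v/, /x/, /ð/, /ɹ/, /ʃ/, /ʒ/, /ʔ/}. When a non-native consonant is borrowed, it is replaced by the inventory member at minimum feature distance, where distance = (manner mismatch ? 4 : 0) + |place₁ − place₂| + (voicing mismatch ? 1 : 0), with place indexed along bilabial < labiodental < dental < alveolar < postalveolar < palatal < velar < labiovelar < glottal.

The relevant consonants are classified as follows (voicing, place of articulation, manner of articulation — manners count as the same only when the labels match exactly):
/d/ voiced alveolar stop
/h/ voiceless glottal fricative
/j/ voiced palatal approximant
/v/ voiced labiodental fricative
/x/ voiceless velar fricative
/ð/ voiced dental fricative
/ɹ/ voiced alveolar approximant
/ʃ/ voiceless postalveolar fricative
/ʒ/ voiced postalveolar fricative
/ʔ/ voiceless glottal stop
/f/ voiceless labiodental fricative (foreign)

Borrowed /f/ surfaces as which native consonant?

v

/v/ is closest: same manner (fricative), place distance 0 (labiodental→labiodental), voicing differs (+1); total 1. Next closest is /ð/ at distance 2.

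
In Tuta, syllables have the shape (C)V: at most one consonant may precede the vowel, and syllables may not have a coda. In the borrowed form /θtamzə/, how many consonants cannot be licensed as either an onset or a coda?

2

Syllabifying with onset maximization leaves /θ/, /m/ stranded (no codas are permitted; onsets are limited to one consonant).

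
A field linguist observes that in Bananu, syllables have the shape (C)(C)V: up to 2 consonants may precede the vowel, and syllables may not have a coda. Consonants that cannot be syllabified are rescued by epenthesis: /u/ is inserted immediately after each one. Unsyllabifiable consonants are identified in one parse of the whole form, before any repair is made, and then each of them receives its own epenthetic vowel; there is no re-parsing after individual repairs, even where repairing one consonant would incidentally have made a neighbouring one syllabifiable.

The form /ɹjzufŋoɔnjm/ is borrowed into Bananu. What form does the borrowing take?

Syllabifying with onset maximization leaves /ɹ/, /n/, /j/, /m/ stranded (no codas are permitted; onsets may contain at most 2 consonants).
Inserting the epenthetic vowel yields /ɹ/ → /ɹu/, /n/ → /nu/, /j/ → /ju/, /m/ → /mu/.

ɹujzufŋoɔnujumu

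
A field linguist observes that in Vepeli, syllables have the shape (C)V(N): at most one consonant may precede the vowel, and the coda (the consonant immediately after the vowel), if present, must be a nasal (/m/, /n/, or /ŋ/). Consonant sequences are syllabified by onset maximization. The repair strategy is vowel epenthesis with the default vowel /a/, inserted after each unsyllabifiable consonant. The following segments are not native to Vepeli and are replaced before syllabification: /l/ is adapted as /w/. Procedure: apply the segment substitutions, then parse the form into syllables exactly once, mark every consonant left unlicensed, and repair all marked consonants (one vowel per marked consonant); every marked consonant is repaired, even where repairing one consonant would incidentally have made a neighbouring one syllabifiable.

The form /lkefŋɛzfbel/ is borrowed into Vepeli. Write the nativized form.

Substitution: /l/ → /w/, giving /wkefŋɛzfbew/.
The consonants /w/, /f/, /z/, /f/, /w/ cannot be parsed into a legal (C)V(N) syllable (only a nasal (/m/, /n/, or /ŋ/) is licensed in coda position; onsets are limited to one consonant).
Each unlicensed consonant becomes the onset of a new syllable: /w/ → /wa/, /f/ → /fa/, /z/ → /za/, /f/ → /fa/, /w/ → /wa/.

wakefaŋɛzafabewa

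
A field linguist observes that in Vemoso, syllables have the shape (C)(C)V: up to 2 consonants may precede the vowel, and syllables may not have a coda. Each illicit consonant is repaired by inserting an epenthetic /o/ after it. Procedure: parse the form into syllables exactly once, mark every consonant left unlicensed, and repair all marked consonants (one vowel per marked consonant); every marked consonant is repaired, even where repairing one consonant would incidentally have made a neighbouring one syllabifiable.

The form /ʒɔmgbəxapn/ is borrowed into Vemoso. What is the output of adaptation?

ʒɔmogbəxapono

The consonants /m/, /p/, /n/ cannot be parsed into a legal (C)(C)V syllable (no codas are permitted; onsets may contain at most 2 consonants).
Inserting the epenthetic vowel yields /m/ → /mo/, /p/ → /po/, /n/ → /no/.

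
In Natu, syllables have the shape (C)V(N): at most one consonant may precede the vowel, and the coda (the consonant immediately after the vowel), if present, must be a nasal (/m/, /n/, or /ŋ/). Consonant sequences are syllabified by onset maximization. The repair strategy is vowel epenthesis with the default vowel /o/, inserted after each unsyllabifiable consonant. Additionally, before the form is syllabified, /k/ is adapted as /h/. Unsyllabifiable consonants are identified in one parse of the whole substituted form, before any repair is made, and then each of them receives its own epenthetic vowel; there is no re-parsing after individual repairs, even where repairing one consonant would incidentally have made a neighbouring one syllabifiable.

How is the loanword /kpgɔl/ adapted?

hopogɔlo

Substitution: /k/ → /h/, giving /hpgɔl/.
The consonants /h/, /p/, /l/ cannot be parsed into a legal (C)V(N) syllable (only a nasal (/m/, /n/, or /ŋ/) is licensed in coda position; onsets are limited to one consonant).
Epenthesis after each stranded consonant: /h/ → /ho/, /p/ → /po/, /l/ → /lo/.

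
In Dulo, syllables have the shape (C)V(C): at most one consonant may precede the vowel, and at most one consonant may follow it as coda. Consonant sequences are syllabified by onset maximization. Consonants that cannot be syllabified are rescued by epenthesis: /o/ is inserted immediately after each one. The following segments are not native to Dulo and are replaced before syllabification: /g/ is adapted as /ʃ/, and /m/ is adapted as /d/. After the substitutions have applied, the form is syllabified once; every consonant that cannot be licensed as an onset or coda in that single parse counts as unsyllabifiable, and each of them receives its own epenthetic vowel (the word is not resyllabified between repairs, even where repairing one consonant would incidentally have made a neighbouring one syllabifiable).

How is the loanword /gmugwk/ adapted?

Substitution: /g/ → /ʃ/, /m/ → /d/, giving /ʃduʃwk/.
Syllabifying with onset maximization leaves /ʃ/, /w/, /k/ stranded (at most one coda consonant is licensed; onsets are limited to one consonant).
Epenthesis after each stranded consonant: /ʃ/ → /ʃo/, /w/ → /wo/, /k/ → /ko/.

ʃoduʃwoko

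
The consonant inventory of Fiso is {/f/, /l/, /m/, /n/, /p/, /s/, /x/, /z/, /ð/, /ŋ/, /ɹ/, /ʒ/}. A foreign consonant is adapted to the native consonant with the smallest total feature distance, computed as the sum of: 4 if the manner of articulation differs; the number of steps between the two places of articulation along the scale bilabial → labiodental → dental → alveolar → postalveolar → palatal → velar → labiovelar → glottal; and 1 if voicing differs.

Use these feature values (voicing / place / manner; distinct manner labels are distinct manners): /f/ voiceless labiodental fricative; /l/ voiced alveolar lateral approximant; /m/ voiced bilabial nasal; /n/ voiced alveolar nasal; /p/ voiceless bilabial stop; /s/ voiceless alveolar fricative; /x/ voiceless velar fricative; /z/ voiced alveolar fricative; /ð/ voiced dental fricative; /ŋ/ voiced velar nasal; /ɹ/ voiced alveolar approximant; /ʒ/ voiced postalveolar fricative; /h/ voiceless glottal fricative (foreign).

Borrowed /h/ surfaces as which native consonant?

x

/x/ is closest: same manner (fricative), place distance 2 (glottal→velar), same voicing; total 2. Next closest is /s/ at distance 5.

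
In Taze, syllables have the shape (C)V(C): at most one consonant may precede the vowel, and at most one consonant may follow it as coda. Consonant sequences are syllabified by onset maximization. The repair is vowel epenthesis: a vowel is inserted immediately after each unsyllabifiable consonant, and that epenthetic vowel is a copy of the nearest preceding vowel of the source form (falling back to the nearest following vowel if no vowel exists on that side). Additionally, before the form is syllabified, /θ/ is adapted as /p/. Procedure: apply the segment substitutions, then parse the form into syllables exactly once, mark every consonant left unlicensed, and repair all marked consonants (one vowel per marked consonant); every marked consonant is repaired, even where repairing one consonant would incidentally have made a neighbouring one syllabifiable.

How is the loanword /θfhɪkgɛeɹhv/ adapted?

Substitution: /θ/ → /p/, giving /pfhɪkgɛeɹhv/.
The consonants /p/, /f/, /h/, /v/ cannot be parsed into a legal (C)V(C) syllable (at most one coda consonant is licensed; onsets are limited to one consonant).
Epenthesis after each stranded consonant: /p/ → /pɪ/, /f/ → /fɪ/, /h/ → /he/, /v/ → /ve/.

pɪfɪhɪkgɛeɹheve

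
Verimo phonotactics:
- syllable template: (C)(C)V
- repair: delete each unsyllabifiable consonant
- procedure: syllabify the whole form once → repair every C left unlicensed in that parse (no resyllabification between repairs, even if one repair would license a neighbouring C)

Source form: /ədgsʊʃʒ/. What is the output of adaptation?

Syllabifying with onset maximization leaves /d/, /ʃ/, /ʒ/ stranded (no codas are permitted; onsets may contain at most 2 consonants).
Each unlicensed consonant is deleted: /d/, /ʃ/, /ʒ/.

əgsʊ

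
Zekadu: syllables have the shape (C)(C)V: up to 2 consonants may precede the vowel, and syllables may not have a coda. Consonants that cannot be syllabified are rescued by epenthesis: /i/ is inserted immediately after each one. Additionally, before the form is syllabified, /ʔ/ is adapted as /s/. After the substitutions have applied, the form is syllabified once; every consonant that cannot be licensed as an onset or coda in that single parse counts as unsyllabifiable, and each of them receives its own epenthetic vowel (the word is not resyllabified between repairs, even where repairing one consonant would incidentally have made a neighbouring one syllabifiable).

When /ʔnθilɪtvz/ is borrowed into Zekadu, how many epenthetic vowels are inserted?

After substitution the input is /snθilɪtvz/.
The unsyllabifiable consonants are /s/, /t/, /v/, /z/; each receives one epenthetic vowel.

4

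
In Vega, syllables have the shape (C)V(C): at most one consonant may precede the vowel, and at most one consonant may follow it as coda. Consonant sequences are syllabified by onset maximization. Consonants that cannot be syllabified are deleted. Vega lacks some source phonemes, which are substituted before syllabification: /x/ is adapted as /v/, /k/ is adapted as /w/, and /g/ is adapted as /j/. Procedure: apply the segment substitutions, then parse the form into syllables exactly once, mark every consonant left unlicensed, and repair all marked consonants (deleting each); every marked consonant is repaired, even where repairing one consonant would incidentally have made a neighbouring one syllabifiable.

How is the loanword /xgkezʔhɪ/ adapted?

Substitution: /x/ → /v/, /g/ → /j/, /k/ → /w/, giving /vjwezʔhɪ/.
Syllabifying with onset maximization leaves /v/, /j/, /ʔ/ stranded (at most one coda consonant is licensed; onsets are limited to one consonant).
Deletion applies to /v/, /j/, /ʔ/.

wezhɪ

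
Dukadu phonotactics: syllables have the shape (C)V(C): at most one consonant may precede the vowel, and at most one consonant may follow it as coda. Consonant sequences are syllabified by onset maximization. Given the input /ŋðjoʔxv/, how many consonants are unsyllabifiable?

4

Under (C)V(C), the unsyllabifiable consonants are /ŋ/, /ð/, /x/, /v/ (at most one coda consonant is licensed; onsets are limited to one consonant).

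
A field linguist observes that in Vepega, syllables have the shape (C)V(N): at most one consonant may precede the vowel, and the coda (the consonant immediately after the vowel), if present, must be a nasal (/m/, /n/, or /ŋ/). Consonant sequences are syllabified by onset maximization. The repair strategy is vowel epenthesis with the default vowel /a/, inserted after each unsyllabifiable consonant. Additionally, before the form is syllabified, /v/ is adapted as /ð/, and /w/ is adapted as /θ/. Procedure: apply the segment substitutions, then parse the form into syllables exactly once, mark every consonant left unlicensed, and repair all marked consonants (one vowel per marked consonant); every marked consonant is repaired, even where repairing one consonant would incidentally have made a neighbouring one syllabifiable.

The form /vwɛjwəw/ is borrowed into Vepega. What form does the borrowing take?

ðaθɛjaθəθa

Substitution: /v/ → /ð/, /w/ → /θ/, giving /ðθɛjθəθ/.
Syllabifying with onset maximization leaves /ð/, /j/, /θ/ stranded (only a nasal (/m/, /n/, or /ŋ/) is licensed in coda position; onsets are limited to one consonant).
Epenthesis after each stranded consonant: /ð/ → /ða/, /j/ → /ja/, /θ/ → /θa/.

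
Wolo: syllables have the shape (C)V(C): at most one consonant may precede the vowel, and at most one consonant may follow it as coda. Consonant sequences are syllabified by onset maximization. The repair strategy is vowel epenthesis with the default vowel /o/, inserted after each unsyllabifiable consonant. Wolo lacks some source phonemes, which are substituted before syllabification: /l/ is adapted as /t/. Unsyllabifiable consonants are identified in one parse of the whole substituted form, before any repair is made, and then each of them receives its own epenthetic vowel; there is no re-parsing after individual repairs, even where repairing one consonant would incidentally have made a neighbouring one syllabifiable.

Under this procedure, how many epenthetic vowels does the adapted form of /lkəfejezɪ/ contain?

1

After substitution the input is /tkəfejezɪ/.
The unsyllabifiable consonants are /t/; each receives one epenthetic vowel.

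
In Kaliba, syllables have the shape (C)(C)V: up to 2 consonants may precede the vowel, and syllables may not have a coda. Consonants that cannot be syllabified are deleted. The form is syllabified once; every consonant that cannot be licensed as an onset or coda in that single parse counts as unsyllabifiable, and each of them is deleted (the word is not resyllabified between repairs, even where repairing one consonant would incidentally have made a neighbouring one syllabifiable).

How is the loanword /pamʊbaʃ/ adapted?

pamʊba

Under (C)(C)V, the unsyllabifiable consonants are /ʃ/ (no codas are permitted; onsets may contain at most 2 consonants).
Deleting the stranded consonants removes /ʃ/.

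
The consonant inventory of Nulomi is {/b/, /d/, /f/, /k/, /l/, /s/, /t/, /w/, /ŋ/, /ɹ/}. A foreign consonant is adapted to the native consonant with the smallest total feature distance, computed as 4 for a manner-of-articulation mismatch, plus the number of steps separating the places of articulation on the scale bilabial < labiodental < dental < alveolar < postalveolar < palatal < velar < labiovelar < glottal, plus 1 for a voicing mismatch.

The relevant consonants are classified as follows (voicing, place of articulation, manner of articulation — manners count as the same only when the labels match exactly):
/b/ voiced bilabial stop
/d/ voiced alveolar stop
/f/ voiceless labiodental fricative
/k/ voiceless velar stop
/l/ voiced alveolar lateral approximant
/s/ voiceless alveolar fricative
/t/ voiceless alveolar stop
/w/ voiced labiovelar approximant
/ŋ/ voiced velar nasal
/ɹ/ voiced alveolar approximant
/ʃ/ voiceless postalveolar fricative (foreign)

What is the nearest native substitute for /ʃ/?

/s/ is closest: same manner (fricative), place distance 1 (postalveolar→alveolar), same voicing; total 1. Next closest is /f/ at distance 3.

s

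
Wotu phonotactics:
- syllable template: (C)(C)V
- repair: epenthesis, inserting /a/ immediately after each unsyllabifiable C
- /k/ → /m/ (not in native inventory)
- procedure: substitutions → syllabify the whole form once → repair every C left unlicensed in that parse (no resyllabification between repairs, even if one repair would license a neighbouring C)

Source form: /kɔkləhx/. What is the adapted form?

Substitution: /k/ → /m/, giving /mɔmləhx/.
The consonants /h/, /x/ cannot be parsed into a legal (C)(C)V syllable (no codas are permitted; onsets may contain at most 2 consonants).
Each unlicensed consonant becomes the onset of a new syllable: /h/ → /ha/, /x/ → /xa/.

mɔmləhaxa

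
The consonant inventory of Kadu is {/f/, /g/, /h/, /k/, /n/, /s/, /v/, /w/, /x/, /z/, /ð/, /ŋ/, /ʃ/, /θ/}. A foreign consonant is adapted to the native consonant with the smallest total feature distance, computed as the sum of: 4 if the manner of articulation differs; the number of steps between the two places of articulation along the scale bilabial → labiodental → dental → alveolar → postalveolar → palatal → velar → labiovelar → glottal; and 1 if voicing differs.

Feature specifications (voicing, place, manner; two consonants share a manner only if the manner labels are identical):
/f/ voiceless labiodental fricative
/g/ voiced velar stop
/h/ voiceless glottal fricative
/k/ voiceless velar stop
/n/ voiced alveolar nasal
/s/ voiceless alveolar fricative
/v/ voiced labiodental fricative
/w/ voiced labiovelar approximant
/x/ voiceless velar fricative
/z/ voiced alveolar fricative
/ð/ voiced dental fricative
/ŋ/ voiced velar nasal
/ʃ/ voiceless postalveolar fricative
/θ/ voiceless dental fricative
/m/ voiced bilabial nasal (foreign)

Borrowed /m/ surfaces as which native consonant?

n

/n/ is closest: same manner (nasal), place distance 3 (bilabial→alveolar), same voicing; total 3. Next closest is /v/ at distance 5.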